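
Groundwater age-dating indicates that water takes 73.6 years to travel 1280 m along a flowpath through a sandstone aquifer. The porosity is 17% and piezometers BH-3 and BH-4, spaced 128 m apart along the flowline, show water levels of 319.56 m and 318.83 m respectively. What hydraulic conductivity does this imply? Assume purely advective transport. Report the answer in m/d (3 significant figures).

Hydraulic gradient i = (319.56 − 318.83) / 128 = 0.73 / 128 = 0.005703
t = 73.6 years = 26860 d
v = L / t = 1280 / 26860 = 0.04765 m/d
K = v · n / i = 0.04765 × 0.17 / 0.005703 = 1.42 m/d

1.42 m/d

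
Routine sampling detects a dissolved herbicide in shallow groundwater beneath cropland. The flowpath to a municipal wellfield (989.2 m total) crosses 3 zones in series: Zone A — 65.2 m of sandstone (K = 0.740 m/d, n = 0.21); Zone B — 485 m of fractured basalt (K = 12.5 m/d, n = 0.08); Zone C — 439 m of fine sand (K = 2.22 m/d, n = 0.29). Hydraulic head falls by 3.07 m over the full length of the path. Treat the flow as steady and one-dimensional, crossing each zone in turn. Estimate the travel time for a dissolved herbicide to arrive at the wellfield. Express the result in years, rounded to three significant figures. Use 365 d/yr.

52.1 years

Continuity: the same q passes through each zone, so ΔH = q·Σ(L_j/K_j) — the zones act as resistances in series.
Σ(L/K) = 65.2/0.740 + 485/12.5 + 439/2.22 = 88.11 + 38.80 + 197.7 = 324.7 d
q = ΔH / Σ(L/K) = 3.07 / 324.7 = 0.009456 m/d (same in every zone)
Zone A: v = q/n = 0.009456/0.21 = 0.04503 m/d → t_A = 65.2/0.04503 = 1448 d
Zone B: v = q/n = 0.009456/0.08 = 0.1182 m/d → t_B = 485/0.1182 = 4103 d
Zone C: v = q/n = 0.009456/0.29 = 0.03261 m/d → t_C = 439/0.03261 = 13460 d
Total t = 1448 + 4103 + 13460 = 19010 d
   = 19010 / 365 = 52.1 yr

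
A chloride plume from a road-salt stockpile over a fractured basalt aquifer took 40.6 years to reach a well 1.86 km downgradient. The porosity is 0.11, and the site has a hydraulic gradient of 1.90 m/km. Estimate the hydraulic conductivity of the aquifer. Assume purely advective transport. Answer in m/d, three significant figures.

t = 40.6 years = 14820 d
L = 1.86 km = 1860 m
v = L / t = 1860 / 14820 = 0.1255 m/d
K = v · n / i = 0.1255 × 0.11 / 0.0019 = 7.27 m/d

7.27 m/d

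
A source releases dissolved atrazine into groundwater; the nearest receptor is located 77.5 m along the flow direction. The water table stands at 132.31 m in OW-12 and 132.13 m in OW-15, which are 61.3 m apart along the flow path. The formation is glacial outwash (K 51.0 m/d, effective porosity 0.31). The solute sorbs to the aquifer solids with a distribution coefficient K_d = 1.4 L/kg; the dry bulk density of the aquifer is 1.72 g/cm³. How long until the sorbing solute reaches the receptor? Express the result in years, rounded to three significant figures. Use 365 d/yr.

Hydraulic gradient i = (132.31 − 132.13) / 61.3 = 0.18 / 61.3 = 0.002936
q = Ki = 51.0 × 0.002936 = 0.1498 m/d
Average linear velocity = 0.1498 / 0.31 = 0.4831 m/d
Retardation R = 1 + ρ_b·K_d/n = 1 + 1.72×1.4/0.31 = 8.768
Contaminant velocity v_c = v/R = 0.4831/8.768 = 0.05510 m/d
t = L/v_c = 77.5/0.05510 = 1407 d
   = 1407/365 = 3.85 yr

3.85 years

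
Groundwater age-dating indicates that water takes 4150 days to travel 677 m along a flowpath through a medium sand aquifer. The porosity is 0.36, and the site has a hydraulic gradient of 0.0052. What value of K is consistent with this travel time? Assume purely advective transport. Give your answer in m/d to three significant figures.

11.3 m/d

v = L / t = 677 / 4150 = 0.1631 m/d
K = v · n / i = 0.1631 × 0.36 / 0.0052 = 11.3 m/d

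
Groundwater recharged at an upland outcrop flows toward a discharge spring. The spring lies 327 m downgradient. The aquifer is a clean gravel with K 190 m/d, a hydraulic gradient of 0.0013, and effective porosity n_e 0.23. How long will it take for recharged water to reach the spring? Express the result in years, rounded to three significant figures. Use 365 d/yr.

0.834 years

q = Ki = 190 × 0.0013 = 0.2470 m/d
Seepage velocity v = q / n = 0.2470 / 0.23 = 1.074 m/d
t = L / v = 327 / 1.074 = 304.5 d
   = 304.5 / 365 = 0.834 yr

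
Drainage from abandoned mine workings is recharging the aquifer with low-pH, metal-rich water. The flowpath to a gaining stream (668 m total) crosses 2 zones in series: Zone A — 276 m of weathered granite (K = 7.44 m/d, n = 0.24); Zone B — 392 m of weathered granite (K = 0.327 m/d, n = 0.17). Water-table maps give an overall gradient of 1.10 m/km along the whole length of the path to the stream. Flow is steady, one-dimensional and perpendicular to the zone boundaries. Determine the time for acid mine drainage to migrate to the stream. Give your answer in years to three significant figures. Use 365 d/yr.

612 years

Continuity: the same q passes through each zone, so ΔH = q·Σ(L_j/K_j) — the zones act as resistances in series.
Σ(L/K) = 276/7.44 + 392/0.327 = 37.10 + 1199 = 1236 d
K_eq = L_total / Σ(L/K) = 668 / 1236 = 0.5405 m/d
q = K_eq · i = 0.5405 × 0.0011 = 5.946e-4 m/d (same in every zone)
Zone A: v = q/n = 5.946e-4/0.24 = 0.002477 m/d → t_A = 276/0.002477 = 111400 d
Zone B: v = q/n = 5.946e-4/0.17 = 0.003497 m/d → t_B = 392/0.003497 = 112100 d
Total t = 111400 + 112100 = 223500 d
   = 223500 / 365 = 612 yr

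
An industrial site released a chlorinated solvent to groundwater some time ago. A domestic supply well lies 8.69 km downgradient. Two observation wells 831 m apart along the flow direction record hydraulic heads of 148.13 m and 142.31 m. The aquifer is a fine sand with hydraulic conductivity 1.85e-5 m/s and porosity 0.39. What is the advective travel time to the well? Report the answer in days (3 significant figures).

303000 days

Hydraulic gradient i = (148.13 − 142.31) / 831 = 5.82 / 831 = 0.007004
K = 1.85e-5 m/s × 86400 s/d = 1.598 m/d
Darcy flux q = K·i = 1.598 × 0.007004 = 0.01119 m/d
v_s = q/n_e = 0.01119/0.39 = 0.02870 m/d
L = 8.69 km = 8690 m
t = L / v = 8690 / 0.02870 = 302700 d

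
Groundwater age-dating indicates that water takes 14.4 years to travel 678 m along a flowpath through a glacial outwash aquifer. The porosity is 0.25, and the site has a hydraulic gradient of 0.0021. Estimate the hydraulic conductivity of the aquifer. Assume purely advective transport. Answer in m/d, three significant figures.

15.4 m/d

t = 14.4 years = 5256 d
v = L / t = 678 / 5256 = 0.1290 m/d
K = v · n / i = 0.1290 × 0.25 / 0.0021 = 15.4 m/d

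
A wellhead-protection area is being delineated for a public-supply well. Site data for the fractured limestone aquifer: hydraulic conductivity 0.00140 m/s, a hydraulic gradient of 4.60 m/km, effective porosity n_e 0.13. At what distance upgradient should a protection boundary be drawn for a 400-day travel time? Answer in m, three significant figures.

K = 0.00140 m/s × 86400 s/d = 121.0 m/d
Darcy flux q = K·i = 121.0 × 0.0046 = 0.5564 m/d
v = Ki/n = 121.0·0.0046/0.13 = 4.280 m/d
L = v × T = 4.280 × 400 = 1712 m

1710 m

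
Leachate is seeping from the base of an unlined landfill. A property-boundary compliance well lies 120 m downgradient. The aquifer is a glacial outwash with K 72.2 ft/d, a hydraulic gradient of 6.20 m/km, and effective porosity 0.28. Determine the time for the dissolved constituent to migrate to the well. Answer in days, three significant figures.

K = 72.2 ft/d × 0.3048 = 22.01 m/d
q = Ki = 22.01 × 0.0062 = 0.1364 m/d
Seepage velocity v = q / n = 0.1364 / 0.28 = 0.4873 m/d
t = L / v = 120 / 0.4873 = 246.3 d

246 days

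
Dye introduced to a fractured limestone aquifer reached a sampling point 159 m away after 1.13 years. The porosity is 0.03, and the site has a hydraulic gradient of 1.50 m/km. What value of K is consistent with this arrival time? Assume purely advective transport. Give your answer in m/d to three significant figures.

7.71 m/d

t = 1.13 years = 412.5 d
v = L / t = 159 / 412.5 = 0.3855 m/d
K = v · n / i = 0.3855 × 0.03 / 0.0015 = 7.71 m/d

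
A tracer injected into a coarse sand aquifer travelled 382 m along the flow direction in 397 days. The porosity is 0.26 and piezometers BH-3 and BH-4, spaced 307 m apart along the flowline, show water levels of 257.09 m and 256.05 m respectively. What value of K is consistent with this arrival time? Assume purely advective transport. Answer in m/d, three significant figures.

73.9 m/d

Hydraulic gradient i = (257.09 − 256.05) / 307 = 1.04 / 307 = 0.003388
v = L / t = 382 / 397 = 0.9622 m/d
K = v · n / i = 0.9622 × 0.26 / 0.003388 = 73.9 m/d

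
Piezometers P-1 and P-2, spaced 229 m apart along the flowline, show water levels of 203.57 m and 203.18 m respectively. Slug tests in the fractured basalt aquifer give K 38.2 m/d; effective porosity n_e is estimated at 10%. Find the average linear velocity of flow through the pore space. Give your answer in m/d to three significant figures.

Hydraulic gradient i = (203.57 − 203.18) / 229 = 0.39 / 229 = 0.001703
q = Ki = 38.2 × 0.001703 = 0.06506 m/d
v_s = q/n_e = 0.06506/0.10 = 0.6506 m/d

0.651 m/d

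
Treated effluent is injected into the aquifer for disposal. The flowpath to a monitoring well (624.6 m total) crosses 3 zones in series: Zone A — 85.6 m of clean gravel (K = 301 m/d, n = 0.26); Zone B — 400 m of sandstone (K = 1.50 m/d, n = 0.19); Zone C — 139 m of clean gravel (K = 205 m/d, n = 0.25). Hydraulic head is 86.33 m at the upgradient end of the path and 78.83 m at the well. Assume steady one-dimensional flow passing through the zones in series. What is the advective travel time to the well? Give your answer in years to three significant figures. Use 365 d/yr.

13.0 years

Total head drop ΔH = 86.33 − 78.83 = 7.50 m
Steady 1-D flow in series ⇒ the Darcy flux q is identical in every zone and the zone head losses add (resistances L/K in series).
Σ(L/K) = 85.6/301 + 400/1.50 + 139/205 = 0.2844 + 266.7 + 0.6780 = 267.6 d
q = ΔH / Σ(L/K) = 7.50 / 267.6 = 0.02802 m/d (same in every zone)
Zone A: v = q/n = 0.02802/0.26 = 0.1078 m/d → t_A = 85.6/0.1078 = 794.2 d
Zone B: v = q/n = 0.02802/0.19 = 0.1475 m/d → t_B = 400/0.1475 = 2712 d
Zone C: v = q/n = 0.02802/0.25 = 0.1121 m/d → t_C = 139/0.1121 = 1240 d
Total t = 794.2 + 2712 + 1240 = 4746 d
   = 4746 / 365 = 13.0 yr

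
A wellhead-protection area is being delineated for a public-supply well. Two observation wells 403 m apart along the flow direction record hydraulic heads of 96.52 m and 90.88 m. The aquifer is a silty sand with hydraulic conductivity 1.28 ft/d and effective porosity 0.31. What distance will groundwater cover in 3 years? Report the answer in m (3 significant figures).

19.3 m

Hydraulic gradient i = (96.52 − 90.88) / 403 = 5.64 / 403 = 0.01400
K = 1.28 ft/d × 0.3048 = 0.3901 m/d
Specific discharge q = 0.3901 × 0.01400 = 0.005460 m/d
Average linear velocity = 0.005460 / 0.31 = 0.01761 m/d
T = 3 yr × 365 = 1095 d
L = v × T = 0.01761 × 1095 = 19.29 m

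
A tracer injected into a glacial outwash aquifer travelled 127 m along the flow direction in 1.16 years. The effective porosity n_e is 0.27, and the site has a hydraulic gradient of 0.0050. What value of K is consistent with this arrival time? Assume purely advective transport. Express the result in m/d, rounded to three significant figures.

t = 1.16 years = 423.4 d
v = L / t = 127 / 423.4 = 0.3000 m/d
K = v · n / i = 0.3000 × 0.27 / 0.0050 = 16.2 m/d

16.2 m/d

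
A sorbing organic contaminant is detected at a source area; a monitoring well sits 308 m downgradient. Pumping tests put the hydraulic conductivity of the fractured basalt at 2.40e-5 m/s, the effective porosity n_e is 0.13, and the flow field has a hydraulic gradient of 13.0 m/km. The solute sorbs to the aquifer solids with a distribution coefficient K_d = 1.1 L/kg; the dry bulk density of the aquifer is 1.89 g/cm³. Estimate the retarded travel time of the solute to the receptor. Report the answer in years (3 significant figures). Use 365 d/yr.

K = 2.40e-5 m/s × 86400 s/d = 2.074 m/d
q = Ki = 2.074 × 0.013 = 0.02696 m/d
Average linear velocity = 0.02696 / 0.13 = 0.2074 m/d
Retardation R = 1 + ρ_b·K_d/n = 1 + 1.89×1.1/0.13 = 16.99
Contaminant velocity v_c = v/R = 0.2074/16.99 = 0.01220 m/d
t = L/v_c = 308/0.01220 = 25240 d
   = 25240/365 = 69.1 yr

69.1 years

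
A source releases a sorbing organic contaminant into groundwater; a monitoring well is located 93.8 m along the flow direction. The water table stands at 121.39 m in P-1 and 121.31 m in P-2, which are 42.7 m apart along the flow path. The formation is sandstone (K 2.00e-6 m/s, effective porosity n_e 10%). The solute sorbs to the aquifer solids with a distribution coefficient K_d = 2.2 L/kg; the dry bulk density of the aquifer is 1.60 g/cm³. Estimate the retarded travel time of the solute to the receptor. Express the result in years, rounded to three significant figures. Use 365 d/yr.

2870 years

Hydraulic gradient i = (121.39 − 121.31) / 42.7 = 0.08 / 42.7 = 0.001874
K = 2.00e-6 m/s × 86400 s/d = 0.1728 m/d
Darcy flux q = K·i = 0.1728 × 0.001874 = 3.237e-4 m/d
Seepage velocity v = q / n = 3.237e-4 / 0.10 = 0.003237 m/d
Retardation R = 1 + ρ_b·K_d/n = 1 + 1.60×2.2/0.10 = 36.20
Contaminant velocity v_c = v/R = 0.003237/36.20 = 8.943e-5 m/d
t = L/v_c = 93.8/8.943e-5 = 1.049e6 d
   = 1.049e6/365 = 2870 yr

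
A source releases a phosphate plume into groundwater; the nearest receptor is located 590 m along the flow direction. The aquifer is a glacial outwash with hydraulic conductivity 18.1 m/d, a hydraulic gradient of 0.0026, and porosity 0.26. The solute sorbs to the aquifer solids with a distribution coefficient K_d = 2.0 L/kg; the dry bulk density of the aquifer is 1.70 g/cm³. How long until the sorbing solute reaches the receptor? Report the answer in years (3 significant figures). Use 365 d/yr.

Specific discharge q = 18.1 × 0.0026 = 0.04706 m/d
v = Ki/n = 18.1·0.0026/0.26 = 0.1810 m/d
Retardation R = 1 + ρ_b·K_d/n = 1 + 1.70×2.0/0.26 = 14.08
Contaminant velocity v_c = v/R = 0.1810/14.08 = 0.01286 m/d
t = L/v_c = 590/0.01286 = 45890 d
   = 45890/365 = 126 yr

126 years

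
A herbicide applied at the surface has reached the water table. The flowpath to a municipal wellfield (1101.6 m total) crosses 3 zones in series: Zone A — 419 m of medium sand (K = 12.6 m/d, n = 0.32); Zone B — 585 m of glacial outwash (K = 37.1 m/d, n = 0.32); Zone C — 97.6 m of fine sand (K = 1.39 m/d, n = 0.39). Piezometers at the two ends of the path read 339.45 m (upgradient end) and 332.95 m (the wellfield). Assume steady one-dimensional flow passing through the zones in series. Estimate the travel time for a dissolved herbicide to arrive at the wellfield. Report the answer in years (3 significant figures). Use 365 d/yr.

Total head drop ΔH = 339.45 − 332.95 = 6.50 m
Continuity: the same q passes through each zone, so ΔH = q·Σ(L_j/K_j) — the zones act as resistances in series.
Σ(L/K) = 419/12.6 + 585/37.1 + 97.6/1.39 = 33.25 + 15.77 + 70.22 = 119.2 d
q = ΔH / Σ(L/K) = 6.50 / 119.2 = 0.05451 m/d (same in every zone)
Zone A: v = q/n = 0.05451/0.32 = 0.1704 m/d → t_A = 419/0.1704 = 2460 d
Zone B: v = q/n = 0.05451/0.32 = 0.1704 m/d → t_B = 585/0.1704 = 3434 d
Zone C: v = q/n = 0.05451/0.39 = 0.1398 m/d → t_C = 97.6/0.1398 = 698.3 d
Total t = 2460 + 3434 + 698.3 = 6592 d
   = 6592 / 365 = 18.1 yr

18.1 years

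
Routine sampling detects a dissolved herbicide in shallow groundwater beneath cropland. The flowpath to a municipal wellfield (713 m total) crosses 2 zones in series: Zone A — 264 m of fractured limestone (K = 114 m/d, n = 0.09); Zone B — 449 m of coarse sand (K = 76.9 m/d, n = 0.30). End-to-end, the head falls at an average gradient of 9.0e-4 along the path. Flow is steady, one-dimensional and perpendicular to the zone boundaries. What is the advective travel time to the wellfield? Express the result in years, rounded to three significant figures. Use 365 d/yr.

Steady 1-D flow in series ⇒ the Darcy flux q is identical in every zone and the zone head losses add (resistances L/K in series).
Σ(L/K) = 264/114 + 449/76.9 = 2.316 + 5.839 = 8.155 d
K_eq = L_total / Σ(L/K) = 713 / 8.155 = 87.44 m/d
q = K_eq · i = 87.44 × 9.0e-4 = 0.07869 m/d (same in every zone)
Zone A: v = q/n = 0.07869/0.09 = 0.8744 m/d → t_A = 264/0.8744 = 301.9 d
Zone B: v = q/n = 0.07869/0.30 = 0.2623 m/d → t_B = 449/0.2623 = 1712 d
Total t = 301.9 + 1712 = 2014 d
   = 2014 / 365 = 5.52 yr

5.52 years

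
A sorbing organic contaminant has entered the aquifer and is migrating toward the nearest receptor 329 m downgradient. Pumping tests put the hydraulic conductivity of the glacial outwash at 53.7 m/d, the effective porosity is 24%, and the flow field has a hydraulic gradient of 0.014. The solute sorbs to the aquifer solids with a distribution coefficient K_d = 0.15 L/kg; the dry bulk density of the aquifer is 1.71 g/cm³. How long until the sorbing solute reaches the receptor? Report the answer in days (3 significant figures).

217 days

Darcy flux q = K·i = 53.7 × 0.014 = 0.7518 m/d
Average linear velocity = 0.7518 / 0.24 = 3.133 m/d
Retardation R = 1 + ρ_b·K_d/n = 1 + 1.71×0.15/0.24 = 2.069
Contaminant velocity v_c = v/R = 3.133/2.069 = 1.514 m/d
t = L/v_c = 329/1.514 = 217.3 d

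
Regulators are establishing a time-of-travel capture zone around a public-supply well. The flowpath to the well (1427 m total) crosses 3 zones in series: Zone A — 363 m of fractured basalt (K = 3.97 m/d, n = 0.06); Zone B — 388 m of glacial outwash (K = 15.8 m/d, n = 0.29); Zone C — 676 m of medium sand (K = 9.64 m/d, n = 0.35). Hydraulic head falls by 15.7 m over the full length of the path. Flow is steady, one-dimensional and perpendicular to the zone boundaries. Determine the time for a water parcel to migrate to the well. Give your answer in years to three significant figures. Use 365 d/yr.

12.0 years

Steady 1-D flow in series ⇒ the Darcy flux q is identical in every zone and the zone head losses add (resistances L/K in series).
Σ(L/K) = 363/3.97 + 388/15.8 + 676/9.64 = 91.44 + 24.56 + 70.12 = 186.1 d
q = ΔH / Σ(L/K) = 15.7 / 186.1 = 0.08436 m/d (same in every zone)
Zone A: v = q/n = 0.08436/0.06 = 1.406 m/d → t_A = 363/1.406 = 258.2 d
Zone B: v = q/n = 0.08436/0.29 = 0.2909 m/d → t_B = 388/0.2909 = 1334 d
Zone C: v = q/n = 0.08436/0.35 = 0.2410 m/d → t_C = 676/0.2410 = 2805 d
Total t = 258.2 + 1334 + 2805 = 4397 d
   = 4397 / 365 = 12.0 yr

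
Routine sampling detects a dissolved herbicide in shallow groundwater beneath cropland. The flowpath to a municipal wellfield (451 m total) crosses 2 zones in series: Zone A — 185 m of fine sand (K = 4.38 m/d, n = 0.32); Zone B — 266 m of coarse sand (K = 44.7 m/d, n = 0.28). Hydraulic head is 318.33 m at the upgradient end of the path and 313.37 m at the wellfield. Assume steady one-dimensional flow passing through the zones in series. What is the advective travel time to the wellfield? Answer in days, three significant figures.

Total head drop ΔH = 318.33 − 313.37 = 4.96 m
Steady 1-D flow in series ⇒ the Darcy flux q is identical in every zone and the zone head losses add (resistances L/K in series).
Σ(L/K) = 185/4.38 + 266/44.7 = 42.24 + 5.951 = 48.19 d
q = ΔH / Σ(L/K) = 4.96 / 48.19 = 0.1029 m/d (same in every zone)
Zone A: v = q/n = 0.1029/0.32 = 0.3217 m/d → t_A = 185/0.3217 = 575.1 d
Zone B: v = q/n = 0.1029/0.28 = 0.3676 m/d → t_B = 266/0.3676 = 723.6 d
Total t = 575.1 + 723.6 = 1299 d

1300 days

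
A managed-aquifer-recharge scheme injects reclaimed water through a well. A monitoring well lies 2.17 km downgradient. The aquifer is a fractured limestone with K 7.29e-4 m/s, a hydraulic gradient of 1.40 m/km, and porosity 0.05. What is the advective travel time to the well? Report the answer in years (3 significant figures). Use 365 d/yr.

3.37 years

K = 7.29e-4 m/s × 86400 s/d = 62.99 m/d
Darcy flux q = K·i = 62.99 × 0.0014 = 0.08818 m/d
v_s = q/n_e = 0.08818/0.05 = 1.764 m/d
L = 2.17 km = 2170 m
t = L / v = 2170 / 1.764 = 1230 d
   = 1230 / 365 = 3.37 yr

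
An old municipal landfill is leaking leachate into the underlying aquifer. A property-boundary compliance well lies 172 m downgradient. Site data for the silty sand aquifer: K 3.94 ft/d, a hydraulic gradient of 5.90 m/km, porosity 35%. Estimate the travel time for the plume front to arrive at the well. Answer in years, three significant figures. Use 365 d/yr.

23.3 years

K = 3.94 ft/d × 0.3048 = 1.201 m/d
Darcy flux q = K·i = 1.201 × 0.0059 = 0.007085 m/d
Seepage velocity v = q / n = 0.007085 / 0.35 = 0.02024 m/d
t = L / v = 172 / 0.02024 = 8496 d
   = 8496 / 365 = 23.3 yr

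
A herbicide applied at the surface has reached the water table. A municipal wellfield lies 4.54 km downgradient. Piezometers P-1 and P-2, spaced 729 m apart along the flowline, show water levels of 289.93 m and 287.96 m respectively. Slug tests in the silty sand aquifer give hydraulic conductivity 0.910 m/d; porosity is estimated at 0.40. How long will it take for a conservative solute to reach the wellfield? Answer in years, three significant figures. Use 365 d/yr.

2020 years

Hydraulic gradient i = (289.93 − 287.96) / 729 = 1.97 / 729 = 0.002702
Specific discharge q = 0.910 × 0.002702 = 0.002459 m/d
v = Ki/n = 0.910·0.002702/0.40 = 0.006148 m/d
L = 4.54 km = 4540 m
t = L / v = 4540 / 0.006148 = 738500 d
   = 738500 / 365 = 2020 yr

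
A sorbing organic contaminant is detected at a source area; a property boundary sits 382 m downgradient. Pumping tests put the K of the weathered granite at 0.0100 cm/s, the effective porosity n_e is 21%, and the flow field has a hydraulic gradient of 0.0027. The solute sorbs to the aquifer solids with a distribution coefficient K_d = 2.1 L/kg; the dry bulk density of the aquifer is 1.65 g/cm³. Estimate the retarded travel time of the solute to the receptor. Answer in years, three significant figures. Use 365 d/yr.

K = 0.0100 cm/s × 864 = 8.640 m/d
q = Ki = 8.640 × 0.0027 = 0.02333 m/d
v_s = q/n_e = 0.02333/0.21 = 0.1111 m/d
Retardation R = 1 + ρ_b·K_d/n = 1 + 1.65×2.1/0.21 = 17.50
Contaminant velocity v_c = v/R = 0.1111/17.50 = 0.006348 m/d
t = L/v_c = 382/0.006348 = 60180 d
   = 60180/365 = 165 yr

165 years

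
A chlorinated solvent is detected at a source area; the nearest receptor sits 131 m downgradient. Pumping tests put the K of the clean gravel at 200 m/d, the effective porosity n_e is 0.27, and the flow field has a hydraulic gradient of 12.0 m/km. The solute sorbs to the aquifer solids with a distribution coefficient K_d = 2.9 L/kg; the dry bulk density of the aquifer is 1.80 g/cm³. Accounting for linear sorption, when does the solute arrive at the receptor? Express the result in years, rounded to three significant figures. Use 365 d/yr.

0.821 years

q = Ki = 200 × 0.012 = 2.400 m/d
Average linear velocity = 2.400 / 0.27 = 8.889 m/d
Retardation R = 1 + ρ_b·K_d/n = 1 + 1.80×2.9/0.27 = 20.33
Contaminant velocity v_c = v/R = 8.889/20.33 = 0.4372 m/d
t = L/v_c = 131/0.4372 = 299.7 d
   = 299.7/365 = 0.821 yr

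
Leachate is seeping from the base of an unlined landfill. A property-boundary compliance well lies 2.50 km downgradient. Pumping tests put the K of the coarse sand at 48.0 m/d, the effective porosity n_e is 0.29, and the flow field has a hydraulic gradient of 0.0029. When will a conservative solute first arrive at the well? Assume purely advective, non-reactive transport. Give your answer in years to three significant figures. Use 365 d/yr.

14.3 years

Specific discharge q = 48.0 × 0.0029 = 0.1392 m/d
v = Ki/n = 48.0·0.0029/0.29 = 0.4800 m/d
L = 2.50 km = 2500 m
t = L / v = 2500 / 0.4800 = 5208 d
   = 5208 / 365 = 14.3 yr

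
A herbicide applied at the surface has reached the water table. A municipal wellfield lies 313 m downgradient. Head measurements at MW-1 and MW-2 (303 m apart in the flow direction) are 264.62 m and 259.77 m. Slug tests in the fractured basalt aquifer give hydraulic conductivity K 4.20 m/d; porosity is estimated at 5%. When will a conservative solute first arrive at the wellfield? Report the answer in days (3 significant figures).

Hydraulic gradient i = (264.62 − 259.77) / 303 = 4.85 / 303 = 0.01601
Darcy flux q = K·i = 4.20 × 0.01601 = 0.06723 m/d
Seepage velocity v = q / n = 0.06723 / 0.05 = 1.345 m/d
t = L / v = 313 / 1.345 = 232.8 d

233 days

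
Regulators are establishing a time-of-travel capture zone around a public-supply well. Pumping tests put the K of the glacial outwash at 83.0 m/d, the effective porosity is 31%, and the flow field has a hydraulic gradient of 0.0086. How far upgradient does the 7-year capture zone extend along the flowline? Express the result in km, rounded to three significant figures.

Darcy flux q = K·i = 83.0 × 0.0086 = 0.7138 m/d
Average linear velocity = 0.7138 / 0.31 = 2.303 m/d
T = 7 yr × 365 = 2555 d
L = v × T = 2.303 × 2555 = 5883 m
   = 5.88 km

5.88 km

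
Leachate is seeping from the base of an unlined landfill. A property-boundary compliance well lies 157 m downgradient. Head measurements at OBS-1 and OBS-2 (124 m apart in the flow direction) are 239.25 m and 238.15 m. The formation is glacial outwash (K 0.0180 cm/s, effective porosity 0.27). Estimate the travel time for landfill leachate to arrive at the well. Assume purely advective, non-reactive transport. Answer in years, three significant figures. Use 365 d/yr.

Hydraulic gradient i = (239.25 − 238.15) / 124 = 1.10 / 124 = 0.008871
K = 0.0180 cm/s × 864 = 15.55 m/d
Darcy flux q = K·i = 15.55 × 0.008871 = 0.1380 m/d
v_s = q/n_e = 0.1380/0.27 = 0.5110 m/d
t = L / v = 157 / 0.5110 = 307.3 d
   = 307.3 / 365 = 0.842 yr

0.842 years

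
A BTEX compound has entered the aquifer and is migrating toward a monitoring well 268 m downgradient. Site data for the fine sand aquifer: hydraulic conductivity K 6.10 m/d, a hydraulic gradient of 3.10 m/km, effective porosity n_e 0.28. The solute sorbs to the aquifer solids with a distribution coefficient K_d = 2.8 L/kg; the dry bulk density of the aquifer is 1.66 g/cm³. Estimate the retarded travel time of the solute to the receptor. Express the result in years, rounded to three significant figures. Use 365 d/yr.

q = Ki = 6.10 × 0.0031 = 0.01891 m/d
v = Ki/n = 6.10·0.0031/0.28 = 0.06754 m/d
Retardation R = 1 + ρ_b·K_d/n = 1 + 1.66×2.8/0.28 = 17.60
Contaminant velocity v_c = v/R = 0.06754/17.60 = 0.003837 m/d
t = L/v_c = 268/0.003837 = 69840 d
   = 69840/365 = 191 yr

191 years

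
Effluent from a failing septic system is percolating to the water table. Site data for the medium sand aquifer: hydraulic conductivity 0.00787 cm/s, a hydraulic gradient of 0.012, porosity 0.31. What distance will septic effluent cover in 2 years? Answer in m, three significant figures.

K = 0.00787 cm/s × 864 = 6.800 m/d
q = Ki = 6.800 × 0.012 = 0.08160 m/d
v = Ki/n = 6.800·0.012/0.31 = 0.2632 m/d
T = 2 yr × 365 = 730 d
L = v × T = 0.2632 × 730 = 192.1 m

192 m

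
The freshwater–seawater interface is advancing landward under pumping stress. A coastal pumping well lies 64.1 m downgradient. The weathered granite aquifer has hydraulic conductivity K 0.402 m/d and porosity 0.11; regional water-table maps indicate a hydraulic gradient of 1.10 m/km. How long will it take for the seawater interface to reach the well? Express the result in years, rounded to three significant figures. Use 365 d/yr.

43.7 years

Darcy flux q = K·i = 0.402 × 0.0011 = 4.422e-4 m/d
Average linear velocity = 4.422e-4 / 0.11 = 0.004020 m/d
t = L / v = 64.1 / 0.004020 = 15950 d
   = 15950 / 365 = 43.7 yr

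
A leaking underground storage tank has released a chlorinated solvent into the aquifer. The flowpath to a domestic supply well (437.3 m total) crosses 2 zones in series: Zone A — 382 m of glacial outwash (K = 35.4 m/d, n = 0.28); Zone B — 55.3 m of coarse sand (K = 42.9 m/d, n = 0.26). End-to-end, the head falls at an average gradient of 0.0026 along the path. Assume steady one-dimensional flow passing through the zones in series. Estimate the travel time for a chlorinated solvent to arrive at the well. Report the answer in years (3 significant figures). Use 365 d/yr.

3.53 years

Continuity: the same q passes through each zone, so ΔH = q·Σ(L_j/K_j) — the zones act as resistances in series.
Σ(L/K) = 382/35.4 + 55.3/42.9 = 10.79 + 1.289 = 12.08 d
K_eq = L_total / Σ(L/K) = 437.3 / 12.08 = 36.20 m/d
q = K_eq · i = 36.20 × 0.0026 = 0.09412 m/d (same in every zone)
Zone A: v = q/n = 0.09412/0.28 = 0.3361 m/d → t_A = 382/0.3361 = 1136 d
Zone B: v = q/n = 0.09412/0.26 = 0.3620 m/d → t_B = 55.3/0.3620 = 152.8 d
Total t = 1136 + 152.8 = 1289 d
   = 1289 / 365 = 3.53 yr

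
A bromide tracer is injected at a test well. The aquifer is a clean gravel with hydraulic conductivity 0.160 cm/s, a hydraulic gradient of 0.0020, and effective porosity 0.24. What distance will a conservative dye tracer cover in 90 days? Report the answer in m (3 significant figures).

K = 0.160 cm/s × 864 = 138.2 m/d
Specific discharge q = 138.2 × 0.0020 = 0.2765 m/d
Average linear velocity = 0.2765 / 0.24 = 1.152 m/d
L = v × T = 1.152 × 90 = 103.7 m

104 m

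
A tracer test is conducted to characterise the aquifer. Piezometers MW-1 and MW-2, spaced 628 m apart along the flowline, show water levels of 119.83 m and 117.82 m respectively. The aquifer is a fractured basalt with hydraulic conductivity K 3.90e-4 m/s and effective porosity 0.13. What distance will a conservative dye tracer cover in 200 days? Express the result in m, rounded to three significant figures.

166 m

Hydraulic gradient i = (119.83 − 117.82) / 628 = 2.01 / 628 = 0.003201
K = 3.90e-4 m/s × 86400 s/d = 33.70 m/d
q = Ki = 33.70 × 0.003201 = 0.1078 m/d
Average linear velocity = 0.1078 / 0.13 = 0.8296 m/d
L = v × T = 0.8296 × 200 = 165.9 m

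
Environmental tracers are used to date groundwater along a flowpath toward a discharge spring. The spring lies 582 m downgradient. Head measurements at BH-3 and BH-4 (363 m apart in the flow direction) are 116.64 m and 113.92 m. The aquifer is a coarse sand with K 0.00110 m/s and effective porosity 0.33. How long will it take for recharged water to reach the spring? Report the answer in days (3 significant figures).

270 days

Hydraulic gradient i = (116.64 − 113.92) / 363 = 2.72 / 363 = 0.007493
K = 0.00110 m/s × 86400 s/d = 95.04 m/d
q = Ki = 95.04 × 0.007493 = 0.7121 m/d
v = Ki/n = 95.04·0.007493/0.33 = 2.158 m/d
t = L / v = 582 / 2.158 = 269.7 d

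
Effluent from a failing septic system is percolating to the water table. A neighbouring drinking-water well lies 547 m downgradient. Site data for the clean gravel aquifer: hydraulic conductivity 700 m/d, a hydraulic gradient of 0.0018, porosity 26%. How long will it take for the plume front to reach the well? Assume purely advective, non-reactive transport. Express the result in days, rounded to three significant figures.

113 days

q = Ki = 700 × 0.0018 = 1.260 m/d
v_s = q/n_e = 1.260/0.26 = 4.846 m/d
t = L / v = 547 / 4.846 = 112.9 d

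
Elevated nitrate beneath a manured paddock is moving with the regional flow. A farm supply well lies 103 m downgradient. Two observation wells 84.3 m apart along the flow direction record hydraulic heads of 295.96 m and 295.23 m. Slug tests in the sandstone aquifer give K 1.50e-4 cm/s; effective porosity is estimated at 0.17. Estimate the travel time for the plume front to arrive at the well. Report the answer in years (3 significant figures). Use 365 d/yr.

Hydraulic gradient i = (295.96 − 295.23) / 84.3 = 0.73 / 84.3 = 0.008660
K = 1.50e-4 cm/s × 864 = 0.1296 m/d
Darcy flux q = K·i = 0.1296 × 0.008660 = 0.001122 m/d
Seepage velocity v = q / n = 0.001122 / 0.17 = 0.006602 m/d
t = L / v = 103 / 0.006602 = 15600 d
   = 15600 / 365 = 42.7 yr

42.7 years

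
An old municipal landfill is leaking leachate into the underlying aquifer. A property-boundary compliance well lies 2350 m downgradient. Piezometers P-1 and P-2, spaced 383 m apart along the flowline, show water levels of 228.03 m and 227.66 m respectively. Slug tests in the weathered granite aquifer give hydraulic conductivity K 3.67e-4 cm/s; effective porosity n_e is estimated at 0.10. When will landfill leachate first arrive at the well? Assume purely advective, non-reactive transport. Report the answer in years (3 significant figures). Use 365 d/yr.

2100 years

Hydraulic gradient i = (228.03 − 227.66) / 383 = 0.37 / 383 = 9.661e-4
K = 3.67e-4 cm/s × 864 = 0.3171 m/d
Specific discharge q = 0.3171 × 9.661e-4 = 3.063e-4 m/d
Seepage velocity v = q / n = 3.063e-4 / 0.10 = 0.003063 m/d
t = L / v = 2350 / 0.003063 = 767200 d
   = 767200 / 365 = 2100 yr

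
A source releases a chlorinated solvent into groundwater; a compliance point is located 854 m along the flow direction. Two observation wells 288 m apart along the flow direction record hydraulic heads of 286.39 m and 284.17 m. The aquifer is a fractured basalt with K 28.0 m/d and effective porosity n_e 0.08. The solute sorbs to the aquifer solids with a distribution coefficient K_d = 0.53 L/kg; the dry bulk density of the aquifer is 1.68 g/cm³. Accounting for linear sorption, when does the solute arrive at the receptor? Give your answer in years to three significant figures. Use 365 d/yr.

Hydraulic gradient i = (286.39 − 284.17) / 288 = 2.22 / 288 = 0.007708
Darcy flux q = K·i = 28.0 × 0.007708 = 0.2158 m/d
v = Ki/n = 28.0·0.007708/0.08 = 2.698 m/d
Retardation R = 1 + ρ_b·K_d/n = 1 + 1.68×0.53/0.08 = 12.13
Contaminant velocity v_c = v/R = 2.698/12.13 = 0.2224 m/d
t = L/v_c = 854/0.2224 = 3840 d
   = 3840/365 = 10.5 yr

10.5 years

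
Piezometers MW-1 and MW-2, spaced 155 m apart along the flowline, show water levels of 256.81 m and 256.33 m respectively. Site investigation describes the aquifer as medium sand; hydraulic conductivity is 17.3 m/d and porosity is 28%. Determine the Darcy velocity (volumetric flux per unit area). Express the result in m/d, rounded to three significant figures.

0.0536 m/d

Hydraulic gradient i = (256.81 − 256.33) / 155 = 0.48 / 155 = 0.003097
Specific discharge q = 17.3 × 0.003097 = 0.05357 m/d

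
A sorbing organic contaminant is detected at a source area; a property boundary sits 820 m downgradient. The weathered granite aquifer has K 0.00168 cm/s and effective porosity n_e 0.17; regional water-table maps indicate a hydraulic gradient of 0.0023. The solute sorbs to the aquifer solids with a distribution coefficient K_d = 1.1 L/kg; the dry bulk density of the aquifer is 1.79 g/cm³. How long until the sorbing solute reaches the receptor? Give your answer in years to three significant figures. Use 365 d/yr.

K = 0.00168 cm/s × 864 = 1.452 m/d
Darcy flux q = K·i = 1.452 × 0.0023 = 0.003338 m/d
v_s = q/n_e = 0.003338/0.17 = 0.01964 m/d
Retardation R = 1 + ρ_b·K_d/n = 1 + 1.79×1.1/0.17 = 12.58
Contaminant velocity v_c = v/R = 0.01964/12.58 = 0.001561 m/d
t = L/v_c = 820/0.001561 = 525400 d
   = 525400/365 = 1440 yr

1440 years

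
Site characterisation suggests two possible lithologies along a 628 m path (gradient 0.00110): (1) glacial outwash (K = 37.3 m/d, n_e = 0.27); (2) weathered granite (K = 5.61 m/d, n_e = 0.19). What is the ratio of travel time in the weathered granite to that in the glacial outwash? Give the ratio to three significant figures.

Unit 1 (glacial outwash): v = 37.3×0.0011/0.27 = 0.1520 m/d, t = 628/0.1520 = 4133 d
Unit 2 (weathered granite): v = 5.61×0.0011/0.19 = 0.03248 m/d, t = 628/0.03248 = 19340 d
t(weathered granite) / t(glacial outwash) = 19340/4133 = 4.68

4.68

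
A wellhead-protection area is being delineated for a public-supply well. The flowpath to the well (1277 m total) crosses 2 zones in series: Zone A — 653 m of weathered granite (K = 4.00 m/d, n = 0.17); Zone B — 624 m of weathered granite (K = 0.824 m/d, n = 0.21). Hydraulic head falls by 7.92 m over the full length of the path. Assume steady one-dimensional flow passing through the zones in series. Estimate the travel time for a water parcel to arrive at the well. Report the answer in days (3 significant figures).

Continuity: the same q passes through each zone, so ΔH = q·Σ(L_j/K_j) — the zones act as resistances in series.
Σ(L/K) = 653/4.00 + 624/0.824 = 163.3 + 757.3 = 920.5 d
q = ΔH / Σ(L/K) = 7.92 / 920.5 = 0.008604 m/d (same in every zone)
Zone A: v = q/n = 0.008604/0.17 = 0.05061 m/d → t_A = 653/0.05061 = 12900 d
Zone B: v = q/n = 0.008604/0.21 = 0.04097 m/d → t_B = 624/0.04097 = 15230 d
Total t = 12900 + 15230 = 28130 d

28100 days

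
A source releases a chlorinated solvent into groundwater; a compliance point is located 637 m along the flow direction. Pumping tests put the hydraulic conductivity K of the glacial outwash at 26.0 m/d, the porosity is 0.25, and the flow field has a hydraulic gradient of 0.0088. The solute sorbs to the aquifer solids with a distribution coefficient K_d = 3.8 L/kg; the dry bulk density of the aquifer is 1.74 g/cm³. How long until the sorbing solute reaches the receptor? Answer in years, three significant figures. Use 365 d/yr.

Darcy flux q = K·i = 26.0 × 0.0088 = 0.2288 m/d
Average linear velocity = 0.2288 / 0.25 = 0.9152 m/d
Retardation R = 1 + ρ_b·K_d/n = 1 + 1.74×3.8/0.25 = 27.45
Contaminant velocity v_c = v/R = 0.9152/27.45 = 0.03334 m/d
t = L/v_c = 637/0.03334 = 19100 d
   = 19100/365 = 52.3 yr

52.3 years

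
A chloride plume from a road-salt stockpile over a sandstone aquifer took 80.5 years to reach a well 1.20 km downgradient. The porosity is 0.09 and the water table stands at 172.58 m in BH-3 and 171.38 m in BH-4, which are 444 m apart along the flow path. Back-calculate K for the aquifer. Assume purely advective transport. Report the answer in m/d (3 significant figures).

Hydraulic gradient i = (172.58 − 171.38) / 444 = 1.20 / 444 = 0.002703
t = 80.5 years = 29380 d
L = 1.20 km = 1200 m
v = L / t = 1200 / 29380 = 0.04084 m/d
K = v · n / i = 0.04084 × 0.09 / 0.002703 = 1.36 m/d

1.36 m/d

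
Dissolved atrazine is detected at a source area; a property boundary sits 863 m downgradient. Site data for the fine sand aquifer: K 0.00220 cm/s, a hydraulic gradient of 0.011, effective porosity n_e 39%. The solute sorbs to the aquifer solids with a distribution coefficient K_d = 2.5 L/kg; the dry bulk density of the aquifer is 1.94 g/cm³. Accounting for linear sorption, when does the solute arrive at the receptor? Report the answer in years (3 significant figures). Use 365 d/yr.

K = 0.00220 cm/s × 864 = 1.901 m/d
Darcy flux q = K·i = 1.901 × 0.011 = 0.02091 m/d
Seepage velocity v = q / n = 0.02091 / 0.39 = 0.05361 m/d
Retardation R = 1 + ρ_b·K_d/n = 1 + 1.94×2.5/0.39 = 13.44
Contaminant velocity v_c = v/R = 0.05361/13.44 = 0.003990 m/d
t = L/v_c = 863/0.003990 = 216300 d
   = 216300/365 = 593 yr

593 years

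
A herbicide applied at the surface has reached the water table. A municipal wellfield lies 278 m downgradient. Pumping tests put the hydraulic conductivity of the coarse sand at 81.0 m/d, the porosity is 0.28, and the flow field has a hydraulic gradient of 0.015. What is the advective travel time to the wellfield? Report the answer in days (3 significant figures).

64.1 days

q = Ki = 81.0 × 0.015 = 1.215 m/d
Seepage velocity v = q / n = 1.215 / 0.28 = 4.339 m/d
t = L / v = 278 / 4.339 = 64.07 d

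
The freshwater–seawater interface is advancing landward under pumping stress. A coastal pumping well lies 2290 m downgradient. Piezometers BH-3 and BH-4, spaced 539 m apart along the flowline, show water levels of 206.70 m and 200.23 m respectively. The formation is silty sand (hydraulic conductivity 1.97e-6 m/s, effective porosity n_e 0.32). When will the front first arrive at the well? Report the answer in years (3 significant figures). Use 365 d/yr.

983 years

Hydraulic gradient i = (206.70 − 200.23) / 539 = 6.47 / 539 = 0.01200
K = 1.97e-6 m/s × 86400 s/d = 0.1702 m/d
q = Ki = 0.1702 × 0.01200 = 0.002043 m/d
v = Ki/n = 0.1702·0.01200/0.32 = 0.006385 m/d
t = L / v = 2290 / 0.006385 = 358700 d
   = 358700 / 365 = 983 yr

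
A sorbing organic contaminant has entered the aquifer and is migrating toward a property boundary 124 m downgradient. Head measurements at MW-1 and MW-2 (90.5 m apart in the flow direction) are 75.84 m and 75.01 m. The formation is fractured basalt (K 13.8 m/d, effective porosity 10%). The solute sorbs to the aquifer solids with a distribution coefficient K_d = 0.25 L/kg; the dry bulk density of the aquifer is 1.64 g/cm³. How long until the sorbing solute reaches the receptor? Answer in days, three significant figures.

Hydraulic gradient i = (75.84 − 75.01) / 90.5 = 0.83 / 90.5 = 0.009171
Specific discharge q = 13.8 × 0.009171 = 0.1266 m/d
v = Ki/n = 13.8·0.009171/0.10 = 1.266 m/d
Retardation R = 1 + ρ_b·K_d/n = 1 + 1.64×0.25/0.10 = 5.100
Contaminant velocity v_c = v/R = 1.266/5.100 = 0.2482 m/d
t = L/v_c = 124/0.2482 = 499.7 d

500 days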